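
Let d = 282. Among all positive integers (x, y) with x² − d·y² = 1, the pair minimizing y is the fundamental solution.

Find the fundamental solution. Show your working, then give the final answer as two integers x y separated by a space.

2351 140

√282 → a₀=16, period (1,3,1,4,1,3,1,32); ℓ=8 even so k=7
i=0: a=16 ⇒ p=16, q=1
…
i=2: a=3 ⇒ p=67, q=4
i=3: a=1 ⇒ p=84, q=5
…
i=6: a=3 ⇒ p=1864, q=111
i=7: a=1 ⇒ p=2351, q=140
→ (2351, 140).  Check: 2351²=5527201, 282·140²=5527200, difference 1.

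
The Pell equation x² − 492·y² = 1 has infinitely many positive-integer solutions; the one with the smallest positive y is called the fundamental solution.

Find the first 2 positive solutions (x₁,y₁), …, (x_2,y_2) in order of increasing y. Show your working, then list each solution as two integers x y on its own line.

√492 → a₀=22, period (5,1,1,10,1,1,5,44); ℓ=8 even so k=7
step 0: (22, 1)  from 22·(1,0) + (0,1)
…
step 4: (2573, 116)  from 10·(244,11) + (133,6)
…
step 6: (5390, 243)  from 1·(2817,127) + (2573,116)
step 7: (29767, 1342)  from 5·(5390,243) + (2817,127)
→ (29767, 1342).  Check: 29767²=886074289, 492·1342²=886074288, difference 1.
n=2: (29767,1342)∘(29767,1342) = (29767·29767+492·1342·1342, 29767·1342+1342·29767) = (1772148577,79894628)

29767 1342
1772148577 79894628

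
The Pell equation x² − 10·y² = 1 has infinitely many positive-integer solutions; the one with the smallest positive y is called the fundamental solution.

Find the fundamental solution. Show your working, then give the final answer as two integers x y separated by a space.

√10 → a₀=3, period (6); ℓ=1 odd so k=1
a_0=3:  p_0=3·1+0=3,  q_0=3·0+1=1
a_1=6:  p_1=6·3+1=19,  q_1=6·1+0=6
(x₁, y₁) = (19, 6);  19² − 10·6² = 1 ✓

19 6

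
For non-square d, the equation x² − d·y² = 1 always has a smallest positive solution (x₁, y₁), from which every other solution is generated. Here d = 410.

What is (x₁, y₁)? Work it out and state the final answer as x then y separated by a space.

√410 = [20; 4,40, …], period ℓ=2 (even) → k=1
step 0: (20, 1)  from 20·(1,0) + (0,1)
step 1: (81, 4)  from 4·(20,1) + (1,0)
(x₁, y₁) = (81, 4);  81² − 410·4² = 1 ✓

81 4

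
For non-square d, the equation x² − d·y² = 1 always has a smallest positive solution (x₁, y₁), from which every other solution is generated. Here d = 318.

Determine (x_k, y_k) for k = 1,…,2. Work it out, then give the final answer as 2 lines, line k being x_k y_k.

107 6
22897 1284

√318 = [17; 1,4,1,34, …], period ℓ=4 (even) → k=3
k=0  a_k=17  p_k/q_k = 17/1
k=1  a_k=1  p_k/q_k = 18/1
k=2  a_k=4  p_k/q_k = 89/5
k=3  a_k=1  p_k/q_k = 107/6
fundamental: x₁=107, y₁=6  (since 11449 − 318·36 = 1)
(x_2, y_2) = (107·107 + 318·6·6, 107·6 + 6·107) = (22897, 1284)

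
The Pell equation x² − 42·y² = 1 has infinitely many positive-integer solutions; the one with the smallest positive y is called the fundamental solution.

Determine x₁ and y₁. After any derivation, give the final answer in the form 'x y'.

d=42: √d = [6; 2,12] (ℓ=2, even), read p_1/q_1
k=0  a_k=6  p_k/q_k = 6/1
k=1  a_k=2  p_k/q_k = 13/2
fundamental: x₁=13, y₁=2  (since 169 − 42·4 = 1)

13 2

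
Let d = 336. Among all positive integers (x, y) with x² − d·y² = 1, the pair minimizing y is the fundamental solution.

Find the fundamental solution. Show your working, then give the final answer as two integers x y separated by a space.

55 3

√336 = [18; 3,36, …], period ℓ=2 (even) → k=1
a_0=18:  p_0=18·1+0=18,  q_0=18·0+1=1
a_1=3:  p_1=3·18+1=55,  q_1=3·1+0=3
(x₁, y₁) = (55, 3);  55² − 336·3² = 1 ✓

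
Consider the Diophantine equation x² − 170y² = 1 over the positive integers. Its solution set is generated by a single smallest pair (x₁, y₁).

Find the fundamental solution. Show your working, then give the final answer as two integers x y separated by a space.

339 26

[13; 26] for √170; ℓ=1 ⇒ convergent index 1
a_0=13:  p_0=13·1+0=13,  q_0=13·0+1=1
a_1=26:  p_1=26·13+1=339,  q_1=26·1+0=26
(x₁, y₁) = (339, 26);  339² − 170·26² = 1 ✓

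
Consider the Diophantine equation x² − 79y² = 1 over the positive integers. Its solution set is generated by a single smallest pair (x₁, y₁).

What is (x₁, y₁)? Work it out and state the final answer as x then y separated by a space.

√79 → a₀=8, period (1,7,1,16); ℓ=4 even so k=3
i=0: a=8 ⇒ p=8, q=1
i=1: a=1 ⇒ p=9, q=1
i=2: a=7 ⇒ p=71, q=8
i=3: a=1 ⇒ p=80, q=9
→ (80, 9).  Check: 80²=6400, 79·9²=6399, difference 1.

80 9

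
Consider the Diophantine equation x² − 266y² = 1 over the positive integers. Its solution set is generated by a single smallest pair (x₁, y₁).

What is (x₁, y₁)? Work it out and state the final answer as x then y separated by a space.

d=266: √d = [16; 3,4,3,32] (ℓ=4, even), read p_3/q_3
a_0=16:  p_0=16·1+0=16,  q_0=16·0+1=1
…
a_2=4:  p_2=4·49+16=212,  q_2=4·3+1=13
a_3=3:  p_3=3·212+49=685,  q_3=3·13+3=42
fundamental: x₁=685, y₁=42  (since 469225 − 266·1764 = 1)

685 42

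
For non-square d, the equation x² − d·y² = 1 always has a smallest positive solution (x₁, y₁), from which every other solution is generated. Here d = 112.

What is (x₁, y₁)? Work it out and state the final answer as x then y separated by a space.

d=112: √d = [10; 1,1,2,1,1,20] (ℓ=6, even), read p_5/q_5
i=0: a=10 ⇒ p=10, q=1
i=1: a=1 ⇒ p=11, q=1
i=2: a=1 ⇒ p=21, q=2
…
i=4: a=1 ⇒ p=74, q=7
i=5: a=1 ⇒ p=127, q=12
→ (127, 12).  Check: 127²=16129, 112·12²=16128, difference 1.

127 12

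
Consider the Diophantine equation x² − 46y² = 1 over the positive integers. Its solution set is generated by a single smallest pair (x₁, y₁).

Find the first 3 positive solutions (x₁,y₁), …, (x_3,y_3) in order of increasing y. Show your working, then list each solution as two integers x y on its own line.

[6; 1,3,1,1,2,6,2,1,1,3,1,12] for √46; ℓ=12 ⇒ convergent index 11
step 0: (6, 1)  from 6·(1,0) + (0,1)
…
step 3: (34, 5)  from 1·(27,4) + (7,1)
step 4: (61, 9)  from 1·(34,5) + (27,4)
…
step 10: (19038, 2807)  from 3·(5297,781) + (3147,464)
step 11: (24335, 3588)  from 1·(19038,2807) + (5297,781)
(x₁, y₁) = (24335, 3588);  24335² − 46·3588² = 1 ✓
n=2: (24335,3588)∘(24335,3588) = (24335·24335+46·3588·3588, 24335·3588+3588·24335) = (1184384449,174627960)
n=3: (1184384449,174627960)∘(24335,3588) = (24335·1184384449+46·3588·174627960, 24335·174627960+3588·1184384449) = (57643991108495,8499142809612)

24335 3588
1184384449 174627960
57643991108495 8499142809612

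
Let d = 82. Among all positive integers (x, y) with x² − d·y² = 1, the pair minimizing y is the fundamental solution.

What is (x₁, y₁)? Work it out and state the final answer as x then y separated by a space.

163 18

√82 → a₀=9, period (18); ℓ=1 odd so k=1
k=0  a_k=9  p_k/q_k = 9/1
k=1  a_k=18  p_k/q_k = 163/18
(x₁, y₁) = (163, 18);  163² − 82·18² = 1 ✓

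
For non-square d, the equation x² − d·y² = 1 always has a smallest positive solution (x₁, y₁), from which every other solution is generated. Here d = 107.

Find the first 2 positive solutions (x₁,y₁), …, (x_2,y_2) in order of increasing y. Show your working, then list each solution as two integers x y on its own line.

962 93
1850887 178932

d=107: √d = [10; 2,1,9,1,2,20] (ℓ=6, even), read p_5/q_5
i=0: a=10 ⇒ p=10, q=1
i=1: a=2 ⇒ p=21, q=2
i=2: a=1 ⇒ p=31, q=3
i=3: a=9 ⇒ p=300, q=29
i=4: a=1 ⇒ p=331, q=32
i=5: a=2 ⇒ p=962, q=93
fundamental: x₁=962, y₁=93  (since 925444 − 107·8649 = 1)
(x_2, y_2) = (962·962 + 107·93·93, 962·93 + 93·962) = (1850887, 178932)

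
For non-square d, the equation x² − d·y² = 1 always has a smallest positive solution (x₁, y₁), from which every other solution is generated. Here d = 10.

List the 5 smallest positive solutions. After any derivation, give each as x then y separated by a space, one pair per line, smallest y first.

19 6
721 228
27379 8658
1039681 328776
39480499 12484830

√10 → a₀=3, period (6); ℓ=1 odd so k=1
i=0: a=3 ⇒ p=3, q=1
i=1: a=6 ⇒ p=19, q=6
fundamental: x₁=19, y₁=6  (since 361 − 10·36 = 1)
(x_2, y_2) = (19·19 + 10·6·6, 19·6 + 6·19) = (721, 228)
(x_3, y_3) = (19·721 + 10·6·228, 19·228 + 6·721) = (27379, 8658)
(x_4, y_4) = (19·27379 + 10·6·8658, 19·8658 + 6·27379) = (1039681, 328776)
(x_5, y_5) = (19·1039681 + 10·6·328776, 19·328776 + 6·1039681) = (39480499, 12484830)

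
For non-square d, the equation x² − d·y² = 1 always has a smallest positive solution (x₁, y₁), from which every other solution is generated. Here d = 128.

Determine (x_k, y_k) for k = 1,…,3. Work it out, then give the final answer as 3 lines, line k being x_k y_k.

577 51
665857 58854
768398401 67917465

√128 = [11; 3,5,3,22, …], period ℓ=4 (even) → k=3
a_0=11:  p_0=11·1+0=11,  q_0=11·0+1=1
a_1=3:  p_1=3·11+1=34,  q_1=3·1+0=3
a_2=5:  p_2=5·34+11=181,  q_2=5·3+1=16
a_3=3:  p_3=3·181+34=577,  q_3=3·16+3=51
(x₁, y₁) = (577, 51);  577² − 128·51² = 1 ✓
n=2: (577,51)∘(577,51) = (577·577+128·51·51, 577·51+51·577) = (665857,58854)
n=3: (665857,58854)∘(577,51) = (577·665857+128·51·58854, 577·58854+51·665857) = (768398401,67917465)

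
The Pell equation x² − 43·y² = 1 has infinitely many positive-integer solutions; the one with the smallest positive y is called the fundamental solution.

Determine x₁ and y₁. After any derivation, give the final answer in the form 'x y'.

3482 531

√43 = [6; 1,1,3,1,5,1,3,1,1,12, …], period ℓ=10 (even) → k=9
k=0  a_k=6  p_k/q_k = 6/1
k=1  a_k=1  p_k/q_k = 7/1
k=2  a_k=1  p_k/q_k = 13/2
…
k=6  a_k=1  p_k/q_k = 400/61
k=7  a_k=3  p_k/q_k = 1541/235
k=8  a_k=1  p_k/q_k = 1941/296
k=9  a_k=1  p_k/q_k = 3482/531
→ (3482, 531).  Check: 3482²=12124324, 43·531²=12124323, difference 1.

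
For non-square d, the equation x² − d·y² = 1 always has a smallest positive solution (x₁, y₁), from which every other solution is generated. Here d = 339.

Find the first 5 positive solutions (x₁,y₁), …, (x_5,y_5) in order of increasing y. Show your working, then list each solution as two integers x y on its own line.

97970 5321
19196241799 1042596740
3761311617998090 204286405230279
736991398411349512801 40027878239778270520
144406094600958511920229850 7843062462097867920458521

√339 = [18; 2,2,2,1,17,1,2,2,2,36, …], period ℓ=10 (even) → k=9
k=0  a_k=18  p_k/q_k = 18/1
…
k=3  a_k=2  p_k/q_k = 221/12
…
k=5  a_k=17  p_k/q_k = 5542/301
k=6  a_k=1  p_k/q_k = 5855/318
k=7  a_k=2  p_k/q_k = 17252/937
k=8  a_k=2  p_k/q_k = 40359/2192
k=9  a_k=2  p_k/q_k = 97970/5321
fundamental: x₁=97970, y₁=5321  (since 9598120900 − 339·28313041 = 1)
n=2: (97970,5321)∘(97970,5321) = (97970·97970+339·5321·5321, 97970·5321+5321·97970) = (19196241799,1042596740)
n=3: (19196241799,1042596740)∘(97970,5321) = (97970·19196241799+339·5321·1042596740, 97970·1042596740+5321·19196241799) = (3761311617998090,204286405230279)
n=4: (3761311617998090,204286405230279)∘(97970,5321) = (97970·3761311617998090+339·5321·204286405230279, 97970·204286405230279+5321·3761311617998090) = (736991398411349512801,40027878239778270520)
n=5: (736991398411349512801,40027878239778270520)∘(97970,5321) = (97970·736991398411349512801+339·5321·40027878239778270520, 97970·40027878239778270520+5321·736991398411349512801) = (144406094600958511920229850,7843062462097867920458521)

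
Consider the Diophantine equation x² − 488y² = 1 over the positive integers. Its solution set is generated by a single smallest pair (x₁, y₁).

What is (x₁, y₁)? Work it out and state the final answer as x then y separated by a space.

√488 = [22; 11,44, …], period ℓ=2 (even) → k=1
k=0  a_k=22  p_k/q_k = 22/1
k=1  a_k=11  p_k/q_k = 243/11
(x₁, y₁) = (243, 11);  243² − 488·11² = 1 ✓

243 11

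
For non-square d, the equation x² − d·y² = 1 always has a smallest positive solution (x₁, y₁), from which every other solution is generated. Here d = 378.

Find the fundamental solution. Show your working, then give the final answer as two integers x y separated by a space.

8749 450

√378 → a₀=19, period (2,3,1,4,1,3,2,38); ℓ=8 even so k=7
k=0  a_k=19  p_k/q_k = 19/1
k=1  a_k=2  p_k/q_k = 39/2
k=2  a_k=3  p_k/q_k = 136/7
k=3  a_k=1  p_k/q_k = 175/9
k=4  a_k=4  p_k/q_k = 836/43
k=5  a_k=1  p_k/q_k = 1011/52
k=6  a_k=3  p_k/q_k = 3869/199
k=7  a_k=2  p_k/q_k = 8749/450
fundamental: x₁=8749, y₁=450  (since 76545001 − 378·202500 = 1)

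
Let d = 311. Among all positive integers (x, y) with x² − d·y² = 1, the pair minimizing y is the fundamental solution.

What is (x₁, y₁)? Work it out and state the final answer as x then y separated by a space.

16883880 957397

[17; 1,1,1,2,1,…,1,1,34] for √311; ℓ=16 ⇒ convergent index 15
i=0: a=17 ⇒ p=17, q=1
i=1: a=1 ⇒ p=18, q=1
…
i=3: a=1 ⇒ p=53, q=3
…
i=5: a=1 ⇒ p=194, q=11
i=6: a=6 ⇒ p=1305, q=74
…
i=8: a=17 ⇒ p=71158, q=4035
i=9: a=3 ⇒ p=217583, q=12338
…
i=11: a=1 ⇒ p=1594239, q=90401
…
i=14: a=1 ⇒ p=10724507, q=608131
i=15: a=1 ⇒ p=16883880, q=957397
(x₁, y₁) = (16883880, 957397);  16883880² − 311·957397² = 1 ✓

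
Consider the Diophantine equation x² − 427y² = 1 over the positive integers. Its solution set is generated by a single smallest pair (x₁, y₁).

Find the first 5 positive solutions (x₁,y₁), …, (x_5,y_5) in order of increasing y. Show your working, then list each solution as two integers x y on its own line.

62 3
7687 372
953126 46125
118179937 5719128
14653359062 709125747

√427 → a₀=20, period (1,1,1,40); ℓ=4 even so k=3
a_0=20:  p_0=20·1+0=20,  q_0=20·0+1=1
a_1=1:  p_1=1·20+1=21,  q_1=1·1+0=1
a_2=1:  p_2=1·21+20=41,  q_2=1·1+1=2
a_3=1:  p_3=1·41+21=62,  q_3=1·2+1=3
(x₁, y₁) = (62, 3);  62² − 427·3² = 1 ✓
(x_2, y_2) = (62·62 + 427·3·3, 62·3 + 3·62) = (7687, 372)
(x_3, y_3) = (62·7687 + 427·3·372, 62·372 + 3·7687) = (953126, 46125)
(x_4, y_4) = (62·953126 + 427·3·46125, 62·46125 + 3·953126) = (118179937, 5719128)
(x_5, y_5) = (62·118179937 + 427·3·5719128, 62·5719128 + 3·118179937) = (14653359062, 709125747)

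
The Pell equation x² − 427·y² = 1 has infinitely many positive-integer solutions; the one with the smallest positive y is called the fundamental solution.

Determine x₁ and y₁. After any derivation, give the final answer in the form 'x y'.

62 3

d=427: √d = [20; 1,1,1,40] (ℓ=4, even), read p_3/q_3
i=0: a=20 ⇒ p=20, q=1
…
i=2: a=1 ⇒ p=41, q=2
i=3: a=1 ⇒ p=62, q=3
→ (62, 3).  Check: 62²=3844, 427·3²=3843, difference 1.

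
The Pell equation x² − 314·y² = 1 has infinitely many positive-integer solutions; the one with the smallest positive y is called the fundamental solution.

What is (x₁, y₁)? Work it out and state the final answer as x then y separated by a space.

392499 22150

√314 = [17; 1,2,1,1,2,1,34, …], period ℓ=7 (odd) → k=13
a_0=17:  p_0=17·1+0=17,  q_0=17·0+1=1
a_1=1:  p_1=1·17+1=18,  q_1=1·1+0=1
…
a_3=1:  p_3=1·53+18=71,  q_3=1·3+1=4
…
a_6=1:  p_6=1·319+124=443,  q_6=1·18+7=25
a_7=34:  p_7=34·443+319=15381,  q_7=34·25+18=868
…
a_9=2:  p_9=2·15824+15381=47029,  q_9=2·893+868=2654
…
a_11=1:  p_11=1·62853+47029=109882,  q_11=1·3547+2654=6201
a_12=2:  p_12=2·109882+62853=282617,  q_12=2·6201+3547=15949
a_13=1:  p_13=1·282617+109882=392499,  q_13=1·15949+6201=22150
(x₁, y₁) = (392499, 22150);  392499² − 314·22150² = 1 ✓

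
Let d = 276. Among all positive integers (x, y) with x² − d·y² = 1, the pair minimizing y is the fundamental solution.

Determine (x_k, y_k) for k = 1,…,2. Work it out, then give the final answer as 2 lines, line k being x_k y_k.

√276 → a₀=16, period (1,1,1,1,2,2,2,1,1,1,1,32); ℓ=12 even so k=11
step 0: (16, 1)  from 16·(1,0) + (0,1)
…
step 2: (33, 2)  from 1·(17,1) + (16,1)
…
step 5: (216, 13)  from 2·(83,5) + (50,3)
…
step 7: (1246, 75)  from 2·(515,31) + (216,13)
step 8: (1761, 106)  from 1·(1246,75) + (515,31)
step 9: (3007, 181)  from 1·(1761,106) + (1246,75)
step 10: (4768, 287)  from 1·(3007,181) + (1761,106)
step 11: (7775, 468)  from 1·(4768,287) + (3007,181)
fundamental: x₁=7775, y₁=468  (since 60450625 − 276·219024 = 1)
n=2: (7775,468)∘(7775,468) = (7775·7775+276·468·468, 7775·468+468·7775) = (120901249,7277400)

7775 468
120901249 7277400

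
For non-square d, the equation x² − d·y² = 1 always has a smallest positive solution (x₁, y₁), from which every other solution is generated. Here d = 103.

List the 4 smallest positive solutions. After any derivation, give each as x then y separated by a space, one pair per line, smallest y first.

d=103: √d = [10; 6,1,2,1,1,9,1,1,2,1,6,20] (ℓ=12, even), read p_11/q_11
step 0: (10, 1)  from 10·(1,0) + (0,1)
step 1: (61, 6)  from 6·(10,1) + (1,0)
step 2: (71, 7)  from 1·(61,6) + (10,1)
…
step 5: (477, 47)  from 1·(274,27) + (203,20)
step 6: (4567, 450)  from 9·(477,47) + (274,27)
step 7: (5044, 497)  from 1·(4567,450) + (477,47)
step 8: (9611, 947)  from 1·(5044,497) + (4567,450)
…
step 10: (33877, 3338)  from 1·(24266,2391) + (9611,947)
step 11: (227528, 22419)  from 6·(33877,3338) + (24266,2391)
→ (227528, 22419).  Check: 227528²=51768990784, 103·22419²=51768990783, difference 1.
(227528+22419√103)^2 = 103537981567 + 10201900464√103
(227528+22419√103)^3 = 47115579739725224 + 4642436017523565√103
(227528+22419√103)^4 = 21440227253936863550977 + 2112568364380001494176√103

227528 22419
103537981567 10201900464
47115579739725224 4642436017523565
21440227253936863550977 2112568364380001494176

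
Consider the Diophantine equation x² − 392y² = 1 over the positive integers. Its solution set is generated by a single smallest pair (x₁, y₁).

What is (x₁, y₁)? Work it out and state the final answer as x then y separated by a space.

99 5

√392 → a₀=19, period (1,3,1,38); ℓ=4 even so k=3
k=0  a_k=19  p_k/q_k = 19/1
k=1  a_k=1  p_k/q_k = 20/1
k=2  a_k=3  p_k/q_k = 79/4
k=3  a_k=1  p_k/q_k = 99/5
fundamental: x₁=99, y₁=5  (since 9801 − 392·25 = 1)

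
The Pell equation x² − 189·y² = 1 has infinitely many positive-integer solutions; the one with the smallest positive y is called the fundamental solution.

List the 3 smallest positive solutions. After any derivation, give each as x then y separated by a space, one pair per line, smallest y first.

√189 → a₀=13, period (1,2,1,26); ℓ=4 even so k=3
k=0  a_k=13  p_k/q_k = 13/1
…
k=2  a_k=2  p_k/q_k = 41/3
k=3  a_k=1  p_k/q_k = 55/4
→ (55, 4).  Check: 55²=3025, 189·4²=3024, difference 1.
k=2:  x_2 = 55·55+189·4·4 = 6049,  y_2 = 55·4+4·55 = 440
k=3:  x_3 = 55·6049+189·4·440 = 665335,  y_3 = 55·440+4·6049 = 48396

55 4
6049 440
665335 48396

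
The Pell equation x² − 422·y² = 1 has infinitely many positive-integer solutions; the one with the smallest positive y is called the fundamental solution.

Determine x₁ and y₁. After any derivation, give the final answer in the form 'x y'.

7022501 341850

[20; 1,1,5,2,1,…,1,1,40] for √422; ℓ=14 ⇒ convergent index 13
step 0: (20, 1)  from 20·(1,0) + (0,1)
step 1: (21, 1)  from 1·(20,1) + (1,0)
step 2: (41, 2)  from 1·(21,1) + (20,1)
step 3: (226, 11)  from 5·(41,2) + (21,1)
step 4: (493, 24)  from 2·(226,11) + (41,2)
step 5: (719, 35)  from 1·(493,24) + (226,11)
step 6: (2650, 129)  from 3·(719,35) + (493,24)
step 7: (53719, 2615)  from 20·(2650,129) + (719,35)
step 8: (163807, 7974)  from 3·(53719,2615) + (2650,129)
step 9: (217526, 10589)  from 1·(163807,7974) + (53719,2615)
step 10: (598859, 29152)  from 2·(217526,10589) + (163807,7974)
…
step 12: (3810680, 185501)  from 1·(3211821,156349) + (598859,29152)
step 13: (7022501, 341850)  from 1·(3810680,185501) + (3211821,156349)
→ (7022501, 341850).  Check: 7022501²=49315520295001, 422·341850²=49315520295000, difference 1.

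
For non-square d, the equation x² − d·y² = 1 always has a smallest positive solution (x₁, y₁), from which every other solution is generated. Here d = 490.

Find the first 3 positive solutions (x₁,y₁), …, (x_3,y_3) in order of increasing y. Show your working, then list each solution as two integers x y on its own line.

1039681 46968
2161873163521 97663474416
4495316905044313921 203077717488555624

d=490: √d = [22; 7,2,1,4,4,4,1,2,7,44] (ℓ=10, even), read p_9/q_9
step 0: (22, 1)  from 22·(1,0) + (0,1)
step 1: (155, 7)  from 7·(22,1) + (1,0)
…
step 3: (487, 22)  from 1·(332,15) + (155,7)
step 4: (2280, 103)  from 4·(487,22) + (332,15)
…
step 6: (40708, 1839)  from 4·(9607,434) + (2280,103)
…
step 8: (141338, 6385)  from 2·(50315,2273) + (40708,1839)
step 9: (1039681, 46968)  from 7·(141338,6385) + (50315,2273)
(x₁, y₁) = (1039681, 46968);  1039681² − 490·46968² = 1 ✓
(1039681+46968√490)^2 = 2161873163521 + 97663474416√490
(1039681+46968√490)^3 = 4495316905044313921 + 203077717488555624√490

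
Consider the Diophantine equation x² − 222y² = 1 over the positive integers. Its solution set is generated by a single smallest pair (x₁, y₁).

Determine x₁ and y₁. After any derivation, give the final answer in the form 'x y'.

√222 → a₀=14, period (1,8,1,28); ℓ=4 even so k=3
step 0: (14, 1)  from 14·(1,0) + (0,1)
step 1: (15, 1)  from 1·(14,1) + (1,0)
step 2: (134, 9)  from 8·(15,1) + (14,1)
step 3: (149, 10)  from 1·(134,9) + (15,1)
(x₁, y₁) = (149, 10);  149² − 222·10² = 1 ✓

149 10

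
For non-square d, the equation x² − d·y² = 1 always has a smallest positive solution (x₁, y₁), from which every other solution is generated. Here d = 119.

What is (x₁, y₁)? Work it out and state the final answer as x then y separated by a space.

√119 = [10; 1,9,1,20, …], period ℓ=4 (even) → k=3
a_0=10:  p_0=10·1+0=10,  q_0=10·0+1=1
…
a_2=9:  p_2=9·11+10=109,  q_2=9·1+1=10
a_3=1:  p_3=1·109+11=120,  q_3=1·10+1=11
fundamental: x₁=120, y₁=11  (since 14400 − 119·121 = 1)

120 11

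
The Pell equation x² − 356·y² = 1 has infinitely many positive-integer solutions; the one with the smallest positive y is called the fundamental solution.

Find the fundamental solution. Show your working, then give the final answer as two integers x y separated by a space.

500001 26500

d=356: √d = [18; 1,6,1,1,2,…,6,1,36] (ℓ=14, even), read p_13/q_13
i=0: a=18 ⇒ p=18, q=1
i=1: a=1 ⇒ p=19, q=1
…
i=3: a=1 ⇒ p=151, q=8
…
i=6: a=1 ⇒ p=1000, q=53
i=7: a=8 ⇒ p=8717, q=462
i=8: a=1 ⇒ p=9717, q=515
…
i=10: a=1 ⇒ p=37868, q=2007
i=11: a=1 ⇒ p=66019, q=3499
i=12: a=6 ⇒ p=433982, q=23001
i=13: a=1 ⇒ p=500001, q=26500
→ (500001, 26500).  Check: 500001²=250001000001, 356·26500²=250001000000, difference 1.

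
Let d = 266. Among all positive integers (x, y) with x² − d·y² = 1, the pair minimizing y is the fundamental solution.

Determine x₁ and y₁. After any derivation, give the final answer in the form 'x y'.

685 42

√266 = [16; 3,4,3,32, …], period ℓ=4 (even) → k=3
i=0: a=16 ⇒ p=16, q=1
…
i=2: a=4 ⇒ p=212, q=13
i=3: a=3 ⇒ p=685, q=42
→ (685, 42).  Check: 685²=469225, 266·42²=469224, difference 1.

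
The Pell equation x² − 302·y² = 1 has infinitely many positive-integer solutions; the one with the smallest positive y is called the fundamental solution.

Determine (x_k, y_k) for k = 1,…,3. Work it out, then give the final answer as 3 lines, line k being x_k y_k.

4276623 246092
36579008568257 2104885414632
312869258720405635599 18003602753159249380

d=302: √d = [17; 2,1,1,1,4,…,1,2,34] (ℓ=16, even), read p_15/q_15
step 0: (17, 1)  from 17·(1,0) + (0,1)
…
step 2: (52, 3)  from 1·(35,2) + (17,1)
step 3: (87, 5)  from 1·(52,3) + (35,2)
step 4: (139, 8)  from 1·(87,5) + (52,3)
…
step 9: (36581, 2105)  from 1·(34513,1986) + (2068,119)
…
step 13: (1042237, 59974)  from 1·(574956,33085) + (467281,26889)
step 14: (1617193, 93059)  from 1·(1042237,59974) + (574956,33085)
step 15: (4276623, 246092)  from 2·(1617193,93059) + (1042237,59974)
fundamental: x₁=4276623, y₁=246092  (since 18289504284129 − 302·60561272464 = 1)
k=2:  x_2 = 4276623·4276623+302·246092·246092 = 36579008568257,  y_2 = 4276623·246092+246092·4276623 = 2104885414632
k=3:  x_3 = 4276623·36579008568257+302·246092·2104885414632 = 312869258720405635599,  y_3 = 4276623·2104885414632+246092·36579008568257 = 18003602753159249380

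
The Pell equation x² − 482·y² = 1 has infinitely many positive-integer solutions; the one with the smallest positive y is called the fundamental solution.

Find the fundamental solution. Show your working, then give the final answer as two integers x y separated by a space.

483 22

[21; 1,20,1,42] for √482; ℓ=4 ⇒ convergent index 3
k=0  a_k=21  p_k/q_k = 21/1
…
k=2  a_k=20  p_k/q_k = 461/21
k=3  a_k=1  p_k/q_k = 483/22
(x₁, y₁) = (483, 22);  483² − 482·22² = 1 ✓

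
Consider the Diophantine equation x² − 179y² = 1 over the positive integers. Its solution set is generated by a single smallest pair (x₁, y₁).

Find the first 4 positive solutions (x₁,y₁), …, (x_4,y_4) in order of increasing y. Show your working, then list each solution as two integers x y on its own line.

4190210 313191
35115719688199 2624672120220
294284479589372473370 21995854729733779209
2466227538440333747559727201 184334500894152933286567560

d=179: √d = [13; 2,1,1,1,3,…,1,2,26] (ℓ=14, even), read p_13/q_13
step 0: (13, 1)  from 13·(1,0) + (0,1)
step 1: (27, 2)  from 2·(13,1) + (1,0)
…
step 3: (67, 5)  from 1·(40,3) + (27,2)
…
step 7: (26999, 2018)  from 13·(2047,153) + (388,29)
…
step 9: (438125, 32747)  from 3·(137042,10243) + (26999,2018)
step 10: (575167, 42990)  from 1·(438125,32747) + (137042,10243)
step 11: (1013292, 75737)  from 1·(575167,42990) + (438125,32747)
step 12: (1588459, 118727)  from 1·(1013292,75737) + (575167,42990)
step 13: (4190210, 313191)  from 2·(1588459,118727) + (1013292,75737)
(x₁, y₁) = (4190210, 313191);  4190210² − 179·313191² = 1 ✓
n=2: (4190210,313191)∘(4190210,313191) = (4190210·4190210+179·313191·313191, 4190210·313191+313191·4190210) = (35115719688199,2624672120220)
n=3: (35115719688199,2624672120220)∘(4190210,313191) = (4190210·35115719688199+179·313191·2624672120220, 4190210·2624672120220+313191·35115719688199) = (294284479589372473370,21995854729733779209)
n=4: (294284479589372473370,21995854729733779209)∘(4190210,313191) = (4190210·294284479589372473370+179·313191·21995854729733779209, 4190210·21995854729733779209+313191·294284479589372473370) = (2466227538440333747559727201,184334500894152933286567560)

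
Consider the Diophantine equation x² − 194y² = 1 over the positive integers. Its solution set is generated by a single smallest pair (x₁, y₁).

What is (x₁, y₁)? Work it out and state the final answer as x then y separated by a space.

195 14

√194 = [13; 1,12,1,26, …], period ℓ=4 (even) → k=3
k=0  a_k=13  p_k/q_k = 13/1
k=1  a_k=1  p_k/q_k = 14/1
k=2  a_k=12  p_k/q_k = 181/13
k=3  a_k=1  p_k/q_k = 195/14
(x₁, y₁) = (195, 14);  195² − 194·14² = 1 ✓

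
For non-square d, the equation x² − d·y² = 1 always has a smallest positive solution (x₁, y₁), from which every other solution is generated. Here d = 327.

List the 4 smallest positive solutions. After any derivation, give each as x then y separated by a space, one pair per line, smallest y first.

√327 = [18; 12,36, …], period ℓ=2 (even) → k=1
step 0: (18, 1)  from 18·(1,0) + (0,1)
step 1: (217, 12)  from 12·(18,1) + (1,0)
fundamental: x₁=217, y₁=12  (since 47089 − 327·144 = 1)
k=2:  x_2 = 217·217+327·12·12 = 94177,  y_2 = 217·12+12·217 = 5208
k=3:  x_3 = 217·94177+327·12·5208 = 40872601,  y_3 = 217·5208+12·94177 = 2260260
k=4:  x_4 = 217·40872601+327·12·2260260 = 17738614657,  y_4 = 217·2260260+12·40872601 = 980947632

217 12
94177 5208
40872601 2260260
17738614657 980947632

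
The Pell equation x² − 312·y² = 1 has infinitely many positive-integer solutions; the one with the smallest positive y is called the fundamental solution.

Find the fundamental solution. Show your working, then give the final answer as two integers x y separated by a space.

53 3

[17; 1,1,1,34] for √312; ℓ=4 ⇒ convergent index 3
step 0: (17, 1)  from 17·(1,0) + (0,1)
step 1: (18, 1)  from 1·(17,1) + (1,0)
step 2: (35, 2)  from 1·(18,1) + (17,1)
step 3: (53, 3)  from 1·(35,2) + (18,1)
(x₁, y₁) = (53, 3);  53² − 312·3² = 1 ✓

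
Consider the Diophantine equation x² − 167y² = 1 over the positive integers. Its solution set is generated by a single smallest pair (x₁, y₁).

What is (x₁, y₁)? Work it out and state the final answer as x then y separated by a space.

d=167: √d = [12; 1,11,1,24] (ℓ=4, even), read p_3/q_3
k=0  a_k=12  p_k/q_k = 12/1
…
k=2  a_k=11  p_k/q_k = 155/12
k=3  a_k=1  p_k/q_k = 168/13
fundamental: x₁=168, y₁=13  (since 28224 − 167·169 = 1)

168 13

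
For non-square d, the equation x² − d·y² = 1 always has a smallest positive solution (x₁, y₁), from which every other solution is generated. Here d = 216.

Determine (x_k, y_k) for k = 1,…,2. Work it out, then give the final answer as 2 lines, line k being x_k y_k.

[14; 1,2,3,2,1,28] for √216; ℓ=6 ⇒ convergent index 5
k=0  a_k=14  p_k/q_k = 14/1
…
k=4  a_k=2  p_k/q_k = 338/23
k=5  a_k=1  p_k/q_k = 485/33
fundamental: x₁=485, y₁=33  (since 235225 − 216·1089 = 1)
n=2: (485,33)∘(485,33) = (485·485+216·33·33, 485·33+33·485) = (470449,32010)

485 33
470449 32010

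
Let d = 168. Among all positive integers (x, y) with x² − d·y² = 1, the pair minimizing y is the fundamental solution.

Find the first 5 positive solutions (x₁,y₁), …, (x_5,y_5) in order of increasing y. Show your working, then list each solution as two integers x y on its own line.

13 1
337 26
8749 675
227137 17524
5896813 454949

[12; 1,24] for √168; ℓ=2 ⇒ convergent index 1
k=0  a_k=12  p_k/q_k = 12/1
k=1  a_k=1  p_k/q_k = 13/1
fundamental: x₁=13, y₁=1  (since 169 − 168·1 = 1)
(13+1√168)^2 = 337 + 26√168
(13+1√168)^3 = 8749 + 675√168
(13+1√168)^4 = 227137 + 17524√168
(13+1√168)^5 = 5896813 + 454949√168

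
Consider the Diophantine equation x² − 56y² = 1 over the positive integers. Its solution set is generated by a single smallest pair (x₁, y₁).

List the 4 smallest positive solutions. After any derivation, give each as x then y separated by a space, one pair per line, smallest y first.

15 2
449 60
13455 1798
403201 53880

√56 = [7; 2,14, …], period ℓ=2 (even) → k=1
k=0  a_k=7  p_k/q_k = 7/1
k=1  a_k=2  p_k/q_k = 15/2
(x₁, y₁) = (15, 2);  15² − 56·2² = 1 ✓
(x_2, y_2) = (15·15 + 56·2·2, 15·2 + 2·15) = (449, 60)
(x_3, y_3) = (15·449 + 56·2·60, 15·60 + 2·449) = (13455, 1798)
(x_4, y_4) = (15·13455 + 56·2·1798, 15·1798 + 2·13455) = (403201, 53880)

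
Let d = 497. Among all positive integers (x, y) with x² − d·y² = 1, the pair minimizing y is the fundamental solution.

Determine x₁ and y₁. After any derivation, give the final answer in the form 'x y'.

[22; 3,2,2,5,6,5,2,2,3,44] for √497; ℓ=10 ⇒ convergent index 9
i=0: a=22 ⇒ p=22, q=1
…
i=2: a=2 ⇒ p=156, q=7
i=3: a=2 ⇒ p=379, q=17
i=4: a=5 ⇒ p=2051, q=92
…
i=6: a=5 ⇒ p=65476, q=2937
…
i=8: a=2 ⇒ p=352750, q=15823
i=9: a=3 ⇒ p=1201887, q=53912
(x₁, y₁) = (1201887, 53912);  1201887² − 497·53912² = 1 ✓

1201887 53912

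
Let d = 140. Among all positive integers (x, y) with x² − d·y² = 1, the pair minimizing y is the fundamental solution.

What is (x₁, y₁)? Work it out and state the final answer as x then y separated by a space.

d=140: √d = [11; 1,4,1,22] (ℓ=4, even), read p_3/q_3
step 0: (11, 1)  from 11·(1,0) + (0,1)
…
step 2: (59, 5)  from 4·(12,1) + (11,1)
step 3: (71, 6)  from 1·(59,5) + (12,1)
(x₁, y₁) = (71, 6);  71² − 140·6² = 1 ✓

71 6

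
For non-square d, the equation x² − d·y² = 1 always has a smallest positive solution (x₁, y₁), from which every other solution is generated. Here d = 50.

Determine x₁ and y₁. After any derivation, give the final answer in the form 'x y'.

√50 → a₀=7, period (14); ℓ=1 odd so k=1
a_0=7:  p_0=7·1+0=7,  q_0=7·0+1=1
a_1=14:  p_1=14·7+1=99,  q_1=14·1+0=14
→ (99, 14).  Check: 99²=9801, 50·14²=9800, difference 1.

99 14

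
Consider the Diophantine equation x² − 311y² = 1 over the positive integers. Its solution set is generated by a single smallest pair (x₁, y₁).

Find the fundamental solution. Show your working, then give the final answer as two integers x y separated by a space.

16883880 957397

√311 = [17; 1,1,1,2,1,…,1,1,34, …], period ℓ=16 (even) → k=15
step 0: (17, 1)  from 17·(1,0) + (0,1)
step 1: (18, 1)  from 1·(17,1) + (1,0)
…
step 4: (141, 8)  from 2·(53,3) + (35,2)
…
step 7: (4109, 233)  from 3·(1305,74) + (194,11)
step 8: (71158, 4035)  from 17·(4109,233) + (1305,74)
…
step 14: (10724507, 608131)  from 1·(6159373,349266) + (4565134,258865)
step 15: (16883880, 957397)  from 1·(10724507,608131) + (6159373,349266)
(x₁, y₁) = (16883880, 957397);  16883880² − 311·957397² = 1 ✓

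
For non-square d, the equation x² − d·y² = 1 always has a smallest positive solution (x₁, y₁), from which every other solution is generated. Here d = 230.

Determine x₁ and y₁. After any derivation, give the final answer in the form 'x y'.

d=230: √d = [15; 6,30] (ℓ=2, even), read p_1/q_1
step 0: (15, 1)  from 15·(1,0) + (0,1)
step 1: (91, 6)  from 6·(15,1) + (1,0)
fundamental: x₁=91, y₁=6  (since 8281 − 230·36 = 1)

91 6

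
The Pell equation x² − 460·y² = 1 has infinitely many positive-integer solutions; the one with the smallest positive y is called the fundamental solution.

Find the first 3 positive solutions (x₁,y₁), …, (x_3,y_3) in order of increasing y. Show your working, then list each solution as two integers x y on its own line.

[21; 2,4,3,1,2,10,2,1,3,4,2,42] for √460; ℓ=12 ⇒ convergent index 11
step 0: (21, 1)  from 21·(1,0) + (0,1)
…
step 2: (193, 9)  from 4·(43,2) + (21,1)
…
step 7: (48922, 2281)  from 2·(23335,1088) + (2252,105)
…
step 10: (1135029, 52921)  from 4·(265693,12388) + (72257,3369)
step 11: (2535751, 118230)  from 2·(1135029,52921) + (265693,12388)
→ (2535751, 118230).  Check: 2535751²=6430033134001, 460·118230²=6430033134000, difference 1.
(x_2, y_2) = (2535751·2535751 + 460·118230·118230, 2535751·118230 + 118230·2535751) = (12860066268001, 599603681460)
(x_3, y_3) = (2535751·12860066268001 + 460·118230·599603681460, 2535751·599603681460 + 118230·12860066268001) = (65219851798297071751, 3040891269731634690)

2535751 118230
12860066268001 599603681460
65219851798297071751 3040891269731634690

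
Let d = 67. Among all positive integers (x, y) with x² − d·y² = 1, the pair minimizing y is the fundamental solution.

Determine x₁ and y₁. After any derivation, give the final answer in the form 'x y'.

[8; 5,2,1,1,7,1,1,2,5,16] for √67; ℓ=10 ⇒ convergent index 9
step 0: (8, 1)  from 8·(1,0) + (0,1)
step 1: (41, 5)  from 5·(8,1) + (1,0)
step 2: (90, 11)  from 2·(41,5) + (8,1)
step 3: (131, 16)  from 1·(90,11) + (41,5)
step 4: (221, 27)  from 1·(131,16) + (90,11)
step 5: (1678, 205)  from 7·(221,27) + (131,16)
…
step 8: (9053, 1106)  from 2·(3577,437) + (1899,232)
step 9: (48842, 5967)  from 5·(9053,1106) + (3577,437)
fundamental: x₁=48842, y₁=5967  (since 2385540964 − 67·35605089 = 1)

48842 5967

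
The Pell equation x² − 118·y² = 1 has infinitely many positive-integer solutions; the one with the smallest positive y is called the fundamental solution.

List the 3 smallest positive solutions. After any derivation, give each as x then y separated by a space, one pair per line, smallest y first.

d=118: √d = [10; 1,6,3,2,10,2,3,6,1,20] (ℓ=10, even), read p_9/q_9
k=0  a_k=10  p_k/q_k = 10/1
k=1  a_k=1  p_k/q_k = 11/1
…
k=3  a_k=3  p_k/q_k = 239/22
k=4  a_k=2  p_k/q_k = 554/51
…
k=8  a_k=6  p_k/q_k = 264802/24377
k=9  a_k=1  p_k/q_k = 306917/28254
fundamental: x₁=306917, y₁=28254  (since 94198044889 − 118·798288516 = 1)
(306917+28254√118)^2 = 188396089777 + 17343265836√118
(306917+28254√118)^3 = 115643925371868101 + 10645886241146970√118

306917 28254
188396089777 17343265836
115643925371868101 10645886241146970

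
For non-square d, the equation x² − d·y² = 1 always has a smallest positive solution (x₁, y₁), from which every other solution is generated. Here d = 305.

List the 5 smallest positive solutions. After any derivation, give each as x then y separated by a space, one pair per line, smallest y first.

[17; 2,6,2,34] for √305; ℓ=4 ⇒ convergent index 3
step 0: (17, 1)  from 17·(1,0) + (0,1)
step 1: (35, 2)  from 2·(17,1) + (1,0)
step 2: (227, 13)  from 6·(35,2) + (17,1)
step 3: (489, 28)  from 2·(227,13) + (35,2)
→ (489, 28).  Check: 489²=239121, 305·28²=239120, difference 1.
(x_2, y_2) = (489·489 + 305·28·28, 489·28 + 28·489) = (478241, 27384)
(x_3, y_3) = (489·478241 + 305·28·27384, 489·27384 + 28·478241) = (467719209, 26781524)
(x_4, y_4) = (489·467719209 + 305·28·26781524, 489·26781524 + 28·467719209) = (457428908161, 26192303088)
(x_5, y_5) = (489·457428908161 + 305·28·26192303088, 489·26192303088 + 28·457428908161) = (447365004462249, 25616045638540)

489 28
478241 27384
467719209 26781524
457428908161 26192303088
447365004462249 25616045638540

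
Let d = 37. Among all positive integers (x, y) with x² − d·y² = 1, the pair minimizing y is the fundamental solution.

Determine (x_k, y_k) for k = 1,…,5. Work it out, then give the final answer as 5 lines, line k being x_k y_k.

73 12
10657 1752
1555849 255780
227143297 37342128
33161365513 5451694908

√37 → a₀=6, period (12); ℓ=1 odd so k=1
i=0: a=6 ⇒ p=6, q=1
i=1: a=12 ⇒ p=73, q=12
fundamental: x₁=73, y₁=12  (since 5329 − 37·144 = 1)
n=2: (73,12)∘(73,12) = (73·73+37·12·12, 73·12+12·73) = (10657,1752)
n=3: (10657,1752)∘(73,12) = (73·10657+37·12·1752, 73·1752+12·10657) = (1555849,255780)
n=4: (1555849,255780)∘(73,12) = (73·1555849+37·12·255780, 73·255780+12·1555849) = (227143297,37342128)
n=5: (227143297,37342128)∘(73,12) = (73·227143297+37·12·37342128, 73·37342128+12·227143297) = (33161365513,5451694908)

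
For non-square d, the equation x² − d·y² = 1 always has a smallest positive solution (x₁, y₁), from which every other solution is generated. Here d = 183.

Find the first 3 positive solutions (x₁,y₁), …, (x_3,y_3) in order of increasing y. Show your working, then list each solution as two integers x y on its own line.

[13; 1,1,8,1,1,26] for √183; ℓ=6 ⇒ convergent index 5
a_0=13:  p_0=13·1+0=13,  q_0=13·0+1=1
a_1=1:  p_1=1·13+1=14,  q_1=1·1+0=1
a_2=1:  p_2=1·14+13=27,  q_2=1·1+1=2
a_3=8:  p_3=8·27+14=230,  q_3=8·2+1=17
a_4=1:  p_4=1·230+27=257,  q_4=1·17+2=19
a_5=1:  p_5=1·257+230=487,  q_5=1·19+17=36
fundamental: x₁=487, y₁=36  (since 237169 − 183·1296 = 1)
k=2:  x_2 = 487·487+183·36·36 = 474337,  y_2 = 487·36+36·487 = 35064
k=3:  x_3 = 487·474337+183·36·35064 = 462003751,  y_3 = 487·35064+36·474337 = 34152300

487 36
474337 35064
462003751 34152300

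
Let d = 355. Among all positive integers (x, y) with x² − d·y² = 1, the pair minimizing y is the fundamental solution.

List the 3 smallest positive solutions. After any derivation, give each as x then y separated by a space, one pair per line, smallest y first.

√355 = [18; 1,5,3,3,1,6,1,3,3,5,1,36, …], period ℓ=12 (even) → k=11
step 0: (18, 1)  from 18·(1,0) + (0,1)
step 1: (19, 1)  from 1·(18,1) + (1,0)
step 2: (113, 6)  from 5·(19,1) + (18,1)
step 3: (358, 19)  from 3·(113,6) + (19,1)
…
step 5: (1545, 82)  from 1·(1187,63) + (358,19)
…
step 7: (12002, 637)  from 1·(10457,555) + (1545,82)
step 8: (46463, 2466)  from 3·(12002,637) + (10457,555)
step 9: (151391, 8035)  from 3·(46463,2466) + (12002,637)
step 10: (803418, 42641)  from 5·(151391,8035) + (46463,2466)
step 11: (954809, 50676)  from 1·(803418,42641) + (151391,8035)
fundamental: x₁=954809, y₁=50676  (since 911660226481 − 355·2568056976 = 1)
k=2:  x_2 = 954809·954809+355·50676·50676 = 1823320452961,  y_2 = 954809·50676+50676·954809 = 96771801768
k=3:  x_3 = 954809·1823320452961+355·50676·96771801768 = 3481845556741524089,  y_3 = 954809·96771801768+50676·1823320452961 = 184797174548553948

954809 50676
1823320452961 96771801768
3481845556741524089 184797174548553948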